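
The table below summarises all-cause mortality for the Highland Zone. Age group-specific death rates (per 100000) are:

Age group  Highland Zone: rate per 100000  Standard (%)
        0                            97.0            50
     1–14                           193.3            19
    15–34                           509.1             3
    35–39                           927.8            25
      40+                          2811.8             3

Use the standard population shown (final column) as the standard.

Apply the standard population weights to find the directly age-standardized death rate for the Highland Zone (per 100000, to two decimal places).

Standard weights: 0.50, 0.19, 0.03, 0.25, 0.03.
Standardized rate: 0.5000×97.0 + 0.1900×193.3 + 0.0300×509.1 + 0.2500×927.8 + 0.0300×2811.8 = 416.8040 per 100000.

416.80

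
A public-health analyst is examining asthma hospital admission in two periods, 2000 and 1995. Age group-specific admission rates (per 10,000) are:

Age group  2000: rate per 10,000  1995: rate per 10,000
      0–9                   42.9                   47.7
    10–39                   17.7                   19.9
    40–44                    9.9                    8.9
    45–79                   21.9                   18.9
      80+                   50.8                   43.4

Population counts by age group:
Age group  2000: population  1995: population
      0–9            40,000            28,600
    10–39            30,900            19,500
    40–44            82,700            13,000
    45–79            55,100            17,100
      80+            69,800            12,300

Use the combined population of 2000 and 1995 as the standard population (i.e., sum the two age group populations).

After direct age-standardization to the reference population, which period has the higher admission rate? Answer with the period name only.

Combined standard total = 369,000; weights = 0.1859, 0.1366, 0.2593, 0.1957, 0.2225.
2000: 0.1859×42.9 + 0.1366×17.7 + 0.2593×9.9 + 0.1957×21.9 + 0.2225×50.8 = 28.5483 per 10,000.
1995: 0.1859×47.7 + 0.1366×19.9 + 0.2593×8.9 + 0.1957×18.9 + 0.2225×43.4 = 27.2483 per 10,000.
The crude rates (28.13 vs 30.11) would put 1995 higher, but that reflects its age composition; once standardized to a common age structure, 2000 has the higher underlying rate.

2000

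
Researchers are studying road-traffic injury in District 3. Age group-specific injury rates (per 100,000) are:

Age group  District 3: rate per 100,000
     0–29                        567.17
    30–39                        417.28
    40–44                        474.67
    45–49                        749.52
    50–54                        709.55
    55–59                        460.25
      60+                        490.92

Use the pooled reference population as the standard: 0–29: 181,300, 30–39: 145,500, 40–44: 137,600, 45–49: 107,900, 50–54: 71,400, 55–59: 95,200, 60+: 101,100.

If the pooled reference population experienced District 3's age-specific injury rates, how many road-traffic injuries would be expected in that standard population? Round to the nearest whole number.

Expected road-traffic injuries = Σ (standard pop × age-specific rate ÷ 100,000)
= 181,300×567.17/100,000 + 145,500×417.28/100,000 + 137,600×474.67/100,000 + 107,900×749.52/100,000 + 71,400×709.55/100,000 + 95,200×460.25/100,000 + 101,100×490.92/100,000
= 1028.28 + 607.14 + 653.15 + 808.73 + 506.62 + 438.16 + 496.32 = 4538.40.

4538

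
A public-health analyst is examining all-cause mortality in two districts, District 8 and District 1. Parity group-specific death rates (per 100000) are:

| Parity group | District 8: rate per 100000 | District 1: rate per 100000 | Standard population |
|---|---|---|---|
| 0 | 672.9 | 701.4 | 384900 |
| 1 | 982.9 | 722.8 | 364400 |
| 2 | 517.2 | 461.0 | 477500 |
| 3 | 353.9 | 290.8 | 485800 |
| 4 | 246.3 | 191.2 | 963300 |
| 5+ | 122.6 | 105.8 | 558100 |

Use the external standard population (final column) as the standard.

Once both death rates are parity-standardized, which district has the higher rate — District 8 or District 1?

Standard total = 3234000; weights = 0.1190, 0.1127, 0.1476, 0.1502, 0.2979, 0.1726.
District 8: 0.1190×672.9 + 0.1127×982.9 + 0.1476×517.2 + 0.1502×353.9 + 0.2979×246.3 + 0.1726×122.6 = 414.8854 per 100000.
District 1: 0.1190×701.4 + 0.1127×722.8 + 0.1476×461.0 + 0.1502×290.8 + 0.2979×191.2 + 0.1726×105.8 = 351.8817 per 100000.

District 8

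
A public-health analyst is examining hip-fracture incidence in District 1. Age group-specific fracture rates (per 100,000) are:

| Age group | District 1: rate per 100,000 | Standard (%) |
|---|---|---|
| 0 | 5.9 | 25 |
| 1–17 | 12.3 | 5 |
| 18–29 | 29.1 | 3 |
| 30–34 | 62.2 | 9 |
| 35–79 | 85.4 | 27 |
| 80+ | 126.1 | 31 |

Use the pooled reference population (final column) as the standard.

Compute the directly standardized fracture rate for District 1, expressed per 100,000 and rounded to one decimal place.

70.7

Standard weights: 0.25, 0.05, 0.03, 0.09, 0.27, 0.31.
Standardized rate: 0.2500×5.9 + 0.0500×12.3 + 0.0300×29.1 + 0.0900×62.2 + 0.2700×85.4 + 0.3100×126.1 = 70.7100 per 100,000.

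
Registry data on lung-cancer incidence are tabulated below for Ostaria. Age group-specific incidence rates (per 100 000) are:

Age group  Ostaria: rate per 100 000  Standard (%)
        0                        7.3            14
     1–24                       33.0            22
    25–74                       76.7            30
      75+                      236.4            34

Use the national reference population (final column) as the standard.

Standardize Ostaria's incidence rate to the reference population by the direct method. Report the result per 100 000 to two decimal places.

111.67

Standard weights: 0.14, 0.22, 0.30, 0.34.
Standardized rate: 0.1400×7.3 + 0.2200×33.0 + 0.3000×76.7 + 0.3400×236.4 = 111.6680 per 100 000.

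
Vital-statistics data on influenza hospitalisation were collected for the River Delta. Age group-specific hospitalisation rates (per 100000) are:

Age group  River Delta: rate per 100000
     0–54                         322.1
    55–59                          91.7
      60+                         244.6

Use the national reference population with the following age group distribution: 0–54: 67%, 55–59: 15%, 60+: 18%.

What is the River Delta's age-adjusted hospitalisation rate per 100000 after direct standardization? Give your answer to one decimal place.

Standard weights: 0.67, 0.15, 0.18.
Standardized rate: 0.6700×322.1 + 0.1500×91.7 + 0.1800×244.6 = 273.5900 per 100000.

273.6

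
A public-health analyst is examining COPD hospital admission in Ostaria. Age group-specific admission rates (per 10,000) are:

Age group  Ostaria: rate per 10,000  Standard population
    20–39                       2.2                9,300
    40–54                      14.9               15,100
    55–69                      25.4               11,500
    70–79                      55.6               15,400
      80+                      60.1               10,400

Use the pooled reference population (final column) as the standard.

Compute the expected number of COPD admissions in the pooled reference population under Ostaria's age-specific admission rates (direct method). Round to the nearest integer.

Expected COPD admissions = Σ (standard pop × age-specific rate ÷ 10,000)
= 9,300×2.2/10,000 + 15,100×14.9/10,000 + 11,500×25.4/10,000 + 15,400×55.6/10,000 + 10,400×60.1/10,000
= 2.05 + 22.50 + 29.21 + 85.62 + 62.50 = 201.88.

202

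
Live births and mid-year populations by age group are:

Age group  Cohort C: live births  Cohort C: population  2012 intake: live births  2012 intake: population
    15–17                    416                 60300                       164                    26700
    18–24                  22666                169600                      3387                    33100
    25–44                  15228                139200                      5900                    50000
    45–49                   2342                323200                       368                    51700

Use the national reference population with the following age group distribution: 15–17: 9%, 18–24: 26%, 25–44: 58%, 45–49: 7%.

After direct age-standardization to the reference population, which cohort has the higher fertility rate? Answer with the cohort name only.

Cohort C

Age-specific rates per 1000 for Cohort C: 6.899, 133.644, 109.397, 7.246.
For the 2012 intake: 6.142, 102.326, 118.000, 7.118.
Standard weights: 0.09, 0.26, 0.58, 0.07.
Cohort C: 0.0900×6.899 + 0.2600×133.644 + 0.5800×109.397 + 0.0700×7.246 = 99.3255 per 1000.
The 2012 intake: 0.0900×6.142 + 0.2600×102.326 + 0.5800×118.000 + 0.0700×7.118 = 96.0959 per 1000.
The crude rates (58.72 vs 60.80) would put the 2012 intake higher, but that reflects its age composition; once standardized to a common age structure, Cohort C has the higher underlying rate.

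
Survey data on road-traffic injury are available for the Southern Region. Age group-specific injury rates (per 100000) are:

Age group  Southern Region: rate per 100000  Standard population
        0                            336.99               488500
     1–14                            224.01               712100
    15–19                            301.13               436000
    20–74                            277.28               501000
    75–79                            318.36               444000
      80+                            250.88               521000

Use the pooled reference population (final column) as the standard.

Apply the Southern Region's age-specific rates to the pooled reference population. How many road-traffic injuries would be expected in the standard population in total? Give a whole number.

Expected road-traffic injuries = Σ (standard pop × age-specific rate ÷ 100000)
= 488500×336.99/100000 + 712100×224.01/100000 + 436000×301.13/100000 + 501000×277.28/100000 + 444000×318.36/100000 + 521000×250.88/100000
= 1646.20 + 1595.18 + 1312.93 + 1389.17 + 1413.52 + 1307.08 = 8664.07.

8664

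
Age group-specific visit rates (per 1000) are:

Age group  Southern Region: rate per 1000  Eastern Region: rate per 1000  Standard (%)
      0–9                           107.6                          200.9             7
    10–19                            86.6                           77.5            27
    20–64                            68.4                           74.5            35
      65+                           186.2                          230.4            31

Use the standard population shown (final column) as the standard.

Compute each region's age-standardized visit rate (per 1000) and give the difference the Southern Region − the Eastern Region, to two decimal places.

Standard weights: 0.07, 0.27, 0.35, 0.31.
The Southern Region: 0.0700×107.6 + 0.2700×86.6 + 0.3500×68.4 + 0.3100×186.2 = 112.5760 per 1000.
The Eastern Region: 0.0700×200.9 + 0.2700×77.5 + 0.3500×74.5 + 0.3100×230.4 = 132.4870 per 1000.
Difference = 112.5760 − 132.4870 = -19.9110.

-19.91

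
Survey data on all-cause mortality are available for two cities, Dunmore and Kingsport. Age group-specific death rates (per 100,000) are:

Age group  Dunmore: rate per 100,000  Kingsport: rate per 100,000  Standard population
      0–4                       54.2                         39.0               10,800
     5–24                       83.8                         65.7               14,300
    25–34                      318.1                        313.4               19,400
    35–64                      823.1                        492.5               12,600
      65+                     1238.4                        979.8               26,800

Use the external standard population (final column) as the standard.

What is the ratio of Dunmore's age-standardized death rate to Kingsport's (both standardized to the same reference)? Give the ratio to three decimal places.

1.291

Standard total = 83,900; weights = 0.1287, 0.1704, 0.2312, 0.1502, 0.3194.
Dunmore: 0.1287×54.2 + 0.1704×83.8 + 0.2312×318.1 + 0.1502×823.1 + 0.3194×1238.4 = 614.0050 per 100,000.
Kingsport: 0.1287×39.0 + 0.1704×65.7 + 0.2312×313.4 + 0.1502×492.5 + 0.3194×979.8 = 475.6235 per 100,000.
Ratio = 614.0050 ÷ 475.6235 = 1.29095.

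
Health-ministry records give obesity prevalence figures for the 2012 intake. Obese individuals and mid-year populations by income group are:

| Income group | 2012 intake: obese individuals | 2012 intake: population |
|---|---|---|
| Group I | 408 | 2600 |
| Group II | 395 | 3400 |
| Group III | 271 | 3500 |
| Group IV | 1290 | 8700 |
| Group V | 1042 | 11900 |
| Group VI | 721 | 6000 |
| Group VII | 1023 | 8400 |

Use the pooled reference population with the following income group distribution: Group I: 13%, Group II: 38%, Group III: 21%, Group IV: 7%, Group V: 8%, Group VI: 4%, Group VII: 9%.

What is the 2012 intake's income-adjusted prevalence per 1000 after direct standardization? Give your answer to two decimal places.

113.96

Income-specific rates per 1000 for the 2012 intake: 156.923, 116.176, 77.429, 148.276, 87.563, 120.167, 121.786.
Standard weights: 0.13, 0.38, 0.21, 0.07, 0.08, 0.04, 0.09.
Standardized rate: 0.1300×156.923 + 0.3800×116.176 + 0.2100×77.429 + 0.0700×148.276 + 0.0800×87.563 + 0.0400×120.167 + 0.0900×121.786 = 113.9588 per 1000.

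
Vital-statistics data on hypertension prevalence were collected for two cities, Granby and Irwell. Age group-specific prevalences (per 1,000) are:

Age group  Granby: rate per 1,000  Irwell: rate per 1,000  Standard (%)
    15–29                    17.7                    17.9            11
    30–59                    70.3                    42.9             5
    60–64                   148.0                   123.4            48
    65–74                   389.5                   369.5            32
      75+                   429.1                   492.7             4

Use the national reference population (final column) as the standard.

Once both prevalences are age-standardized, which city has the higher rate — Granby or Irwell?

Granby

Standard weights: 0.11, 0.05, 0.48, 0.32, 0.04.
Granby: 0.1100×17.7 + 0.0500×70.3 + 0.4800×148.0 + 0.3200×389.5 + 0.0400×429.1 = 218.3060 per 1,000.
Irwell: 0.1100×17.9 + 0.0500×42.9 + 0.4800×123.4 + 0.3200×369.5 + 0.0400×492.7 = 201.2940 per 1,000.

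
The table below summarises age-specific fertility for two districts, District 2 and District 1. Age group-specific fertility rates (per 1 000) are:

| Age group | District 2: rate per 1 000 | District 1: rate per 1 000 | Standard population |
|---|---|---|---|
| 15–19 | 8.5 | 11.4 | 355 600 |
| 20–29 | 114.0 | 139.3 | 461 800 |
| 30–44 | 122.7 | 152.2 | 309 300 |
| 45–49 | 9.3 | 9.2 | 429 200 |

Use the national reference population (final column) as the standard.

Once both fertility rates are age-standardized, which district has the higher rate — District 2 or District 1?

District 1

Standard total = 1 555 900; weights = 0.2285, 0.2968, 0.1988, 0.2759.
District 2: 0.2285×8.5 + 0.2968×114.0 + 0.1988×122.7 + 0.2759×9.3 = 62.7357 per 1 000.
District 1: 0.2285×11.4 + 0.2968×139.3 + 0.1988×152.2 + 0.2759×9.2 = 76.7444 per 1 000.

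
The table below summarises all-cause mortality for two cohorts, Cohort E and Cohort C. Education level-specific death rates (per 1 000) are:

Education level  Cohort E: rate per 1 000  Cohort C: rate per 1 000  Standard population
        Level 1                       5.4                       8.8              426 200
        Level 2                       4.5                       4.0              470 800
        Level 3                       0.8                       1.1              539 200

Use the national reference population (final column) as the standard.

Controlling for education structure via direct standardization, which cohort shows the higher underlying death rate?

Standard total = 1 436 200; weights = 0.2968, 0.3278, 0.3754.
Cohort E: 0.2968×5.4 + 0.3278×4.5 + 0.3754×0.8 = 3.3780 per 1 000.
Cohort C: 0.2968×8.8 + 0.3278×4.0 + 0.3754×1.1 = 4.3357 per 1 000.

Cohort C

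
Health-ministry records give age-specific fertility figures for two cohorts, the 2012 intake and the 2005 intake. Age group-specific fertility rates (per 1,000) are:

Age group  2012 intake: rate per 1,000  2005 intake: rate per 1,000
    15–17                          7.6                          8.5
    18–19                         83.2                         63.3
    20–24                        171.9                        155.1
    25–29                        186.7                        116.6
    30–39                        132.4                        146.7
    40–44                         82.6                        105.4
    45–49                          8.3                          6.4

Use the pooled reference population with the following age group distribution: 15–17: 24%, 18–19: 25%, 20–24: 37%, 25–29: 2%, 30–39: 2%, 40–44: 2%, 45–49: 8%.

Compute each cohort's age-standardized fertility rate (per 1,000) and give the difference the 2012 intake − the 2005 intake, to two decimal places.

11.79

Standard weights: 0.24, 0.25, 0.37, 0.02, 0.02, 0.02, 0.08.
The 2012 intake: 0.2400×7.6 + 0.2500×83.2 + 0.3700×171.9 + 0.0200×186.7 + 0.0200×132.4 + 0.0200×82.6 + 0.0800×8.3 = 94.9250 per 1,000.
The 2005 intake: 0.2400×8.5 + 0.2500×63.3 + 0.3700×155.1 + 0.0200×116.6 + 0.0200×146.7 + 0.0200×105.4 + 0.0800×6.4 = 83.1380 per 1,000.
Difference = 94.9250 − 83.1380 = 11.7870.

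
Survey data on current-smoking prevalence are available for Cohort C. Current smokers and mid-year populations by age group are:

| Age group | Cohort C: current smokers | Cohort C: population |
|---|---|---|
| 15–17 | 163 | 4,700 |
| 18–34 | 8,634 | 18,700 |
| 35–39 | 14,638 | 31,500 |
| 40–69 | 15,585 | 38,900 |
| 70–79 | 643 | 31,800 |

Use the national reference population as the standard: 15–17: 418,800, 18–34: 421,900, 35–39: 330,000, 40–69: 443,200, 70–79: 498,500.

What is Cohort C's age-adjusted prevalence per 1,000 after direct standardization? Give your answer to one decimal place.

Age-specific rates per 1,000 for Cohort C: 34.681, 461.711, 464.698, 400.643, 20.220.
Standard total = 2,112,400; weights = 0.1983, 0.1997, 0.1562, 0.2098, 0.2360.
Standardized rate: 0.1983×34.681 + 0.1997×461.711 + 0.1562×464.698 + 0.2098×400.643 + 0.2360×20.220 = 260.5166 per 1,000.

260.5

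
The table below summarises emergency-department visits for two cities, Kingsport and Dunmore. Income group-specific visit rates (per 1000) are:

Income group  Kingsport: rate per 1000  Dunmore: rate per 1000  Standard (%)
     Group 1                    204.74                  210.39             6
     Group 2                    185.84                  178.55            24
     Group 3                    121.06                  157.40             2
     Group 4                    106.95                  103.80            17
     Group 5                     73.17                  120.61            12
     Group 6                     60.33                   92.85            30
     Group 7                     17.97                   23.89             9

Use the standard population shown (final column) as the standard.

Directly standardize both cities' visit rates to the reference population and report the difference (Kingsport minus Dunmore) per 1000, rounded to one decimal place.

Standard weights: 0.06, 0.24, 0.02, 0.17, 0.12, 0.30, 0.09.
Kingsport: 0.0600×204.74 + 0.2400×185.84 + 0.0200×121.06 + 0.1700×106.95 + 0.1200×73.17 + 0.3000×60.33 + 0.0900×17.97 = 105.9854 per 1000.
Dunmore: 0.0600×210.39 + 0.2400×178.55 + 0.0200×157.40 + 0.1700×103.80 + 0.1200×120.61 + 0.3000×92.85 + 0.0900×23.89 = 120.7477 per 1000.
Difference = 105.9854 − 120.7477 = -14.7623.

-14.8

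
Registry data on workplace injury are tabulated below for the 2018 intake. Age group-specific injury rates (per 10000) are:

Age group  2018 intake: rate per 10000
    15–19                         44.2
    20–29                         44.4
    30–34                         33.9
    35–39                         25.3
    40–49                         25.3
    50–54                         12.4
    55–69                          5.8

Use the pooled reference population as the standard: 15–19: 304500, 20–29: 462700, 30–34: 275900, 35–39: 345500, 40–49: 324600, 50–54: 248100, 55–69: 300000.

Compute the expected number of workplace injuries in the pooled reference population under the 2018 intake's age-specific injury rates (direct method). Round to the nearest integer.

6513

Expected workplace injuries = Σ (standard pop × age-specific rate ÷ 10000)
= 304500×44.2/10000 + 462700×44.4/10000 + 275900×33.9/10000 + 345500×25.3/10000 + 324600×25.3/10000 + 248100×12.4/10000 + 300000×5.8/10000
= 1345.89 + 2054.39 + 935.30 + 874.12 + 821.24 + 307.64 + 174.00 = 6512.58.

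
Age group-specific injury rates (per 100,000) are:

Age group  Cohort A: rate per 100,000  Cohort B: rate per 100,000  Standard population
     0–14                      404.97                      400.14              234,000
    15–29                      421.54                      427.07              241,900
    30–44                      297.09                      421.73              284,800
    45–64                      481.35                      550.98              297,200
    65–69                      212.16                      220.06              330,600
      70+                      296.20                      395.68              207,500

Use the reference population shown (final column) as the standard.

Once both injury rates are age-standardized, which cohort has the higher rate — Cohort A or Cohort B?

Cohort B

Standard total = 1,596,000; weights = 0.1466, 0.1516, 0.1784, 0.1862, 0.2071, 0.1300.
Cohort A: 0.1466×404.97 + 0.1516×421.54 + 0.1784×297.09 + 0.1862×481.35 + 0.2071×212.16 + 0.1300×296.20 = 348.3732 per 100,000.
Cohort B: 0.1466×400.14 + 0.1516×427.07 + 0.1784×421.73 + 0.1862×550.98 + 0.2071×220.06 + 0.1300×395.68 = 398.2809 per 100,000.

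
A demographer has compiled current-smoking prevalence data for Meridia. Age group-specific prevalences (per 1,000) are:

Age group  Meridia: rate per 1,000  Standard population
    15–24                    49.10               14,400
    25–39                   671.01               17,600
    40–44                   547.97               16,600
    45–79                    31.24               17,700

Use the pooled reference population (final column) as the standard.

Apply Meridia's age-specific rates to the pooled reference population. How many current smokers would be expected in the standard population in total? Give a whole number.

22166

Expected current smokers = Σ (standard pop × age-specific rate ÷ 1,000)
= 14,400×49.10/1,000 + 17,600×671.01/1,000 + 16,600×547.97/1,000 + 17,700×31.24/1,000
= 707.04 + 11809.78 + 9096.30 + 552.95 = 22166.07.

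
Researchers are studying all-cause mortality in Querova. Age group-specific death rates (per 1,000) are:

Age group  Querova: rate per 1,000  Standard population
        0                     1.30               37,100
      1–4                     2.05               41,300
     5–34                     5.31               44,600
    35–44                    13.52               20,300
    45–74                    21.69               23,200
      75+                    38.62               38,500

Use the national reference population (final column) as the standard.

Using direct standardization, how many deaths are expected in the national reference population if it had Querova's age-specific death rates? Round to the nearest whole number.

Expected deaths = Σ (standard pop × age-specific rate ÷ 1,000)
= 37,100×1.30/1,000 + 41,300×2.05/1,000 + 44,600×5.31/1,000 + 20,300×13.52/1,000 + 23,200×21.69/1,000 + 38,500×38.62/1,000
= 48.23 + 84.66 + 236.83 + 274.46 + 503.21 + 1486.87 = 2634.26.

2634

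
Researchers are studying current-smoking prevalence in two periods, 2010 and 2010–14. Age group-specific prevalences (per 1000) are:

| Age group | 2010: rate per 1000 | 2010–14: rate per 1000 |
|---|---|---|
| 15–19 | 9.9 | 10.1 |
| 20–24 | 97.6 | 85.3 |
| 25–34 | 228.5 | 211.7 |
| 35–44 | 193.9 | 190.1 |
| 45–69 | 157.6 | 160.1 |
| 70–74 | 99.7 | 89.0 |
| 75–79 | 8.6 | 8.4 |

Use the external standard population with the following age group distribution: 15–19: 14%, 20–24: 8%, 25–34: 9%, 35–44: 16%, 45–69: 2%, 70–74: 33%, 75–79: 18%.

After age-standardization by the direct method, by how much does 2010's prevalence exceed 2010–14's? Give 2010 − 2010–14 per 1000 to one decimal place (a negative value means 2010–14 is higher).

6.6

Standard weights: 0.14, 0.08, 0.09, 0.16, 0.02, 0.33, 0.18.
2010: 0.1400×9.9 + 0.0800×97.6 + 0.0900×228.5 + 0.1600×193.9 + 0.0200×157.6 + 0.3300×99.7 + 0.1800×8.6 = 98.3840 per 1000.
2010–14: 0.1400×10.1 + 0.0800×85.3 + 0.0900×211.7 + 0.1600×190.1 + 0.0200×160.1 + 0.3300×89.0 + 0.1800×8.4 = 91.7910 per 1000.
Difference = 98.3840 − 91.7910 = 6.5930.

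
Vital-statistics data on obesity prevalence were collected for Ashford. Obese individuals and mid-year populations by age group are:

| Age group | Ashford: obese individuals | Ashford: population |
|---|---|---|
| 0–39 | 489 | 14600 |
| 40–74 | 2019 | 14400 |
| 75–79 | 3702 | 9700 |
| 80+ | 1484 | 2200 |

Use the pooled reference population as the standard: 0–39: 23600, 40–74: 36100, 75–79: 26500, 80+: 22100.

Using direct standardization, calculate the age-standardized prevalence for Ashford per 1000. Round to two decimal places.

Age-specific rates per 1000 for Ashford: 33.493, 140.208, 381.649, 674.545.
Standard total = 108300; weights = 0.2179, 0.3333, 0.2447, 0.2041.
Standardized rate: 0.2179×33.493 + 0.3333×140.208 + 0.2447×381.649 + 0.2041×674.545 = 285.0704 per 1000.

285.07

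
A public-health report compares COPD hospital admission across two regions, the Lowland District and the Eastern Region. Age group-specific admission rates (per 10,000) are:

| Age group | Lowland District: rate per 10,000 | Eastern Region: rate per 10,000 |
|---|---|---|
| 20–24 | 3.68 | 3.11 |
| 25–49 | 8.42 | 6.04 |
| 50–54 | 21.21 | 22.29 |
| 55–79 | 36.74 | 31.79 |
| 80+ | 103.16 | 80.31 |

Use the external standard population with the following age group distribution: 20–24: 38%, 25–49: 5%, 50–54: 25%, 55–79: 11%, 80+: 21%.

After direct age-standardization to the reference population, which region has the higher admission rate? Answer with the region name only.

Lowland District

Standard weights: 0.38, 0.05, 0.25, 0.11, 0.21.
The Lowland District: 0.3800×3.68 + 0.0500×8.42 + 0.2500×21.21 + 0.1100×36.74 + 0.2100×103.16 = 32.8269 per 10,000.
The Eastern Region: 0.3800×3.11 + 0.0500×6.04 + 0.2500×22.29 + 0.1100×31.79 + 0.2100×80.31 = 27.4183 per 10,000.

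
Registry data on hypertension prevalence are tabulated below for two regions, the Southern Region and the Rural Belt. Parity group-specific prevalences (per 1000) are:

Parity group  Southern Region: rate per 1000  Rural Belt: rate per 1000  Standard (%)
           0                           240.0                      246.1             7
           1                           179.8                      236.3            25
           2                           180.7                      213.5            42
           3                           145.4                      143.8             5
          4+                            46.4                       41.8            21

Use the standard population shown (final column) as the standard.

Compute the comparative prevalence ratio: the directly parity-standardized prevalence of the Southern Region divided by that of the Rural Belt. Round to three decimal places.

Standard weights: 0.07, 0.25, 0.42, 0.05, 0.21.
The Southern Region: 0.0700×240.0 + 0.2500×179.8 + 0.4200×180.7 + 0.0500×145.4 + 0.2100×46.4 = 154.6580 per 1000.
The Rural Belt: 0.0700×246.1 + 0.2500×236.3 + 0.4200×213.5 + 0.0500×143.8 + 0.2100×41.8 = 181.9400 per 1000.
Ratio = 154.6580 ÷ 181.9400 = 0.85005.

0.850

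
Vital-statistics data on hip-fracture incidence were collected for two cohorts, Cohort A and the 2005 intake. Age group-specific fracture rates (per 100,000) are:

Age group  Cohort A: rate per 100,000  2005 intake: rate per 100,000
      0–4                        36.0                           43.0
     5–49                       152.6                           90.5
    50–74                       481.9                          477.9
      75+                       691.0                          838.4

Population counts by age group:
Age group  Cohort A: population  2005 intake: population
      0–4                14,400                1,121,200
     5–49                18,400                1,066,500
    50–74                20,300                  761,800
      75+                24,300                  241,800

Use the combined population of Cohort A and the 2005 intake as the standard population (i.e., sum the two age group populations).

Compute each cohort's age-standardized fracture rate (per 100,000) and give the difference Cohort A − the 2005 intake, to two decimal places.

7.14

Combined standard total = 3,268,700; weights = 0.3474, 0.3319, 0.2393, 0.0814.
Cohort A: 0.3474×36.0 + 0.3319×152.6 + 0.2393×481.9 + 0.0814×691.0 = 234.7130 per 100,000.
The 2005 intake: 0.3474×43.0 + 0.3319×90.5 + 0.2393×477.9 + 0.0814×838.4 = 227.5761 per 100,000.
Difference = 234.7130 − 227.5761 = 7.1369.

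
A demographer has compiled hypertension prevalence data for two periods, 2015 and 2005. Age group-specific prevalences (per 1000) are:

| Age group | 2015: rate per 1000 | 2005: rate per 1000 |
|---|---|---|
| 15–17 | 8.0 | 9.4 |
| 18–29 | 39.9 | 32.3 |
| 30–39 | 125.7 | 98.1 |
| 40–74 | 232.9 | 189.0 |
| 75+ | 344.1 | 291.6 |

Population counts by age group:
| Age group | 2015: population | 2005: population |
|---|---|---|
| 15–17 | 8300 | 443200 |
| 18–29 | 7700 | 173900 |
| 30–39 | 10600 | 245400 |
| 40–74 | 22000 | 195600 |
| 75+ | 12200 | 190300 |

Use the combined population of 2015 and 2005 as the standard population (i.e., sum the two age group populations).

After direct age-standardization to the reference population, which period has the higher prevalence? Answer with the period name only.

2015

Combined standard total = 1309200; weights = 0.3449, 0.1387, 0.1955, 0.1662, 0.1547.
2015: 0.3449×8.0 + 0.1387×39.9 + 0.1955×125.7 + 0.1662×232.9 + 0.1547×344.1 = 124.8062 per 1000.
2005: 0.3449×9.4 + 0.1387×32.3 + 0.1955×98.1 + 0.1662×189.0 + 0.1547×291.6 = 103.4210 per 1000.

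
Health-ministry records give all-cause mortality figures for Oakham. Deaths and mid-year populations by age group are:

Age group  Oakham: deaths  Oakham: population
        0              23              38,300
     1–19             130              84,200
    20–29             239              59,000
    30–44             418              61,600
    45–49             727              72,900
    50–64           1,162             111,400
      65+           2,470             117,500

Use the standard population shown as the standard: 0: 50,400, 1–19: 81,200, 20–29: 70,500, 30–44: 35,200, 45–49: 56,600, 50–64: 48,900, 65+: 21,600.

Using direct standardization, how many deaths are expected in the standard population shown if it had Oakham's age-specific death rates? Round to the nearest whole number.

2209

Age-specific rates per 1,000 for Oakham: 0.601, 1.544, 4.051, 6.786, 9.973, 10.431, 21.021.
Expected deaths = Σ (standard pop × age-specific rate ÷ 1,000)
= 50,400×0.601/1,000 + 81,200×1.544/1,000 + 70,500×4.051/1,000 + 35,200×6.786/1,000 + 56,600×9.973/1,000 + 48,900×10.431/1,000 + 21,600×21.021/1,000
= 30.27 + 125.37 + 285.58 + 238.86 + 564.45 + 510.07 + 454.06 = 2208.65.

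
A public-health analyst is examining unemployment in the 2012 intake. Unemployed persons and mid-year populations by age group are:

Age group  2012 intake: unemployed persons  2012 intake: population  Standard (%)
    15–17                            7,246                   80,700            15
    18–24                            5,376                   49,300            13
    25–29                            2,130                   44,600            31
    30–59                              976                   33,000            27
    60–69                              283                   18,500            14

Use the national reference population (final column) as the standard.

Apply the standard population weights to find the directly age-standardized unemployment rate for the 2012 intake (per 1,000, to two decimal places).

52.58

Age-specific rates per 1,000 for the 2012 intake: 89.789, 109.047, 47.758, 29.576, 15.297.
Standard weights: 0.15, 0.13, 0.31, 0.27, 0.14.
Standardized rate: 0.1500×89.789 + 0.1300×109.047 + 0.3100×47.758 + 0.2700×29.576 + 0.1400×15.297 = 52.5765 per 1,000.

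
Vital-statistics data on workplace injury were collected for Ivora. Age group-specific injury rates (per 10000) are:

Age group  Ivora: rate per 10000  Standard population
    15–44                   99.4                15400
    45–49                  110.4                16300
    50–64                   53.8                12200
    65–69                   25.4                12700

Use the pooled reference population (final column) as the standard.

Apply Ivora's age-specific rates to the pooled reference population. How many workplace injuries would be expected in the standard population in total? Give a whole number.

431

Expected workplace injuries = Σ (standard pop × age-specific rate ÷ 10000)
= 15400×99.4/10000 + 16300×110.4/10000 + 12200×53.8/10000 + 12700×25.4/10000
= 153.08 + 179.95 + 65.64 + 32.26 = 430.92.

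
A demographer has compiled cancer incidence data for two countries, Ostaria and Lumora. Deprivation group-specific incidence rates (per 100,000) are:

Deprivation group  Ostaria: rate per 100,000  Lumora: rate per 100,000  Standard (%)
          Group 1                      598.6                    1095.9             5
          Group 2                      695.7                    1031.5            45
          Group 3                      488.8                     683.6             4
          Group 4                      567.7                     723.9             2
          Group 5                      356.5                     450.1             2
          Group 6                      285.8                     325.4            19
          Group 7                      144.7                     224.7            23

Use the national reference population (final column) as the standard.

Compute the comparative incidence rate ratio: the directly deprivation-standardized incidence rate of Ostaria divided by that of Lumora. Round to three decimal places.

0.686

Standard weights: 0.05, 0.45, 0.04, 0.02, 0.02, 0.19, 0.23.
Ostaria: 0.0500×598.6 + 0.4500×695.7 + 0.0400×488.8 + 0.0200×567.7 + 0.0200×356.5 + 0.1900×285.8 + 0.2300×144.7 = 468.6140 per 100,000.
Lumora: 0.0500×1095.9 + 0.4500×1031.5 + 0.0400×683.6 + 0.0200×723.9 + 0.0200×450.1 + 0.1900×325.4 + 0.2300×224.7 = 683.3010 per 100,000.
Ratio = 468.6140 ÷ 683.3010 = 0.68581.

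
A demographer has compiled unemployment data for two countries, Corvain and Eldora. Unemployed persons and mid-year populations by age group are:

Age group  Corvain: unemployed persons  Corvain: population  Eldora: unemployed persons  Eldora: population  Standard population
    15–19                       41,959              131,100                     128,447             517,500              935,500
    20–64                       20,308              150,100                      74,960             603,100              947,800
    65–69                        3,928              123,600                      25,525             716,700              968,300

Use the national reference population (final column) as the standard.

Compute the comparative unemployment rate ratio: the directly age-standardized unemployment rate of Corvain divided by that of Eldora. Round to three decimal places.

1.192

Age-specific rates per 1,000 for Corvain: 320.053, 135.296, 31.780.
For Eldora: 248.207, 124.291, 35.615.
Standard total = 2,851,600; weights = 0.3281, 0.3324, 0.3396.
Corvain: 0.3281×320.053 + 0.3324×135.296 + 0.3396×31.780 = 160.7576 per 1,000.
Eldora: 0.3281×248.207 + 0.3324×124.291 + 0.3396×35.615 = 134.8318 per 1,000.
Ratio = 160.7576 ÷ 134.8318 = 1.19228.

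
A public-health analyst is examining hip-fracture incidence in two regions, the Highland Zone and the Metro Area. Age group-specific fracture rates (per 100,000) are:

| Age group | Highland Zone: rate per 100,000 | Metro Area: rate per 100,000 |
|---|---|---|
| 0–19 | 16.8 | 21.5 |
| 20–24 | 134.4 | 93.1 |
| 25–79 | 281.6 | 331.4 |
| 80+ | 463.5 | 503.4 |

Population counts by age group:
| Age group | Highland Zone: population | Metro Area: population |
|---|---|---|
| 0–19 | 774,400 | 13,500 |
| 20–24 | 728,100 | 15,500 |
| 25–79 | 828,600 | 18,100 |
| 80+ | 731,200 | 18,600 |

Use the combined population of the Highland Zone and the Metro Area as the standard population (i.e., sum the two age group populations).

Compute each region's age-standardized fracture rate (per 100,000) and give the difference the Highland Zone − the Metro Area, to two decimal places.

Combined standard total = 3,128,000; weights = 0.2519, 0.2377, 0.2707, 0.2397.
The Highland Zone: 0.2519×16.8 + 0.2377×134.4 + 0.2707×281.6 + 0.2397×463.5 = 223.5101 per 100,000.
The Metro Area: 0.2519×21.5 + 0.2377×93.1 + 0.2707×331.4 + 0.2397×503.4 = 237.9203 per 100,000.
Difference = 223.5101 − 237.9203 = -14.4102.

-14.41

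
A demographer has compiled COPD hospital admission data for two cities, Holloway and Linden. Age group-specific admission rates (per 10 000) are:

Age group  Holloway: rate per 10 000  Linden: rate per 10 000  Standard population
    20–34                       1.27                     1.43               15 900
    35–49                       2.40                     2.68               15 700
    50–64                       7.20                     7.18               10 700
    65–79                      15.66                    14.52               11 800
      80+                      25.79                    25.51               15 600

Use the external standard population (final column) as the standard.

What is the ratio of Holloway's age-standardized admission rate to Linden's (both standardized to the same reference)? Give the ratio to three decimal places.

Standard total = 69 700; weights = 0.2281, 0.2253, 0.1535, 0.1693, 0.2238.
Holloway: 0.2281×1.27 + 0.2253×2.40 + 0.1535×7.20 + 0.1693×15.66 + 0.2238×25.79 = 10.3590 per 10 000.
Linden: 0.2281×1.43 + 0.2253×2.68 + 0.1535×7.18 + 0.1693×14.52 + 0.2238×25.51 = 10.1999 per 10 000.
Ratio = 10.3590 ÷ 10.1999 = 1.01560.

1.016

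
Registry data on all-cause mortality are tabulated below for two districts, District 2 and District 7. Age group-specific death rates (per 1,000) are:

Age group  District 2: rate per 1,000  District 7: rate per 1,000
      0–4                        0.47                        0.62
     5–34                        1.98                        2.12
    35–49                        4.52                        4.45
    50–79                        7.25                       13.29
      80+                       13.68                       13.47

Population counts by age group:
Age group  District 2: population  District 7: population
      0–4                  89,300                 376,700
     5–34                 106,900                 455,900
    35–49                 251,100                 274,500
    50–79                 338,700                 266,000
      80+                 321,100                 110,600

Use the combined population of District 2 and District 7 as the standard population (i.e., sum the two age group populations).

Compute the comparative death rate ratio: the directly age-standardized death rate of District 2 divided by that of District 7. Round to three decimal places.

Combined standard total = 2,590,800; weights = 0.1799, 0.2172, 0.2029, 0.2334, 0.1666.
District 2: 0.1799×0.47 + 0.2172×1.98 + 0.2029×4.52 + 0.2334×7.25 + 0.1666×13.68 = 5.4033 per 1,000.
District 7: 0.1799×0.62 + 0.2172×2.12 + 0.2029×4.45 + 0.2334×13.29 + 0.1666×13.47 = 6.8212 per 1,000.
Ratio = 5.4033 ÷ 6.8212 = 0.79213.

0.792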